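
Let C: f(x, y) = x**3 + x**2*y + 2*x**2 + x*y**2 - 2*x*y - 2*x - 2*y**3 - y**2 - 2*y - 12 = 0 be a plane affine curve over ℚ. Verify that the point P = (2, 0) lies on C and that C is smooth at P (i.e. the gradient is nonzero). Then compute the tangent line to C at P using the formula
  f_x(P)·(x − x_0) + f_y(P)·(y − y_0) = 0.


Tangent line at P: 18*x - 2*y - 36 = 0.

Step 1: f(2, 0) = 0, so P lies on C.
Step 2: partial derivatives
  f_x(x, y) = 3*x**2 + 2*x*y + 4*x + y**2 - 2*y - 2, f_y(x, y) = x**2 + 2*x*y - 2*x - 6*y**2 - 2*y - 2.
  f_x(P) = 18, f_y(P) = -2 (gradient nonzero, so P is smooth).
Step 3: tangent line at P: 18·(x − 2) + -2·(y − 0) = 0.
Expanding: 18*x - 2*y - 36 = 0.


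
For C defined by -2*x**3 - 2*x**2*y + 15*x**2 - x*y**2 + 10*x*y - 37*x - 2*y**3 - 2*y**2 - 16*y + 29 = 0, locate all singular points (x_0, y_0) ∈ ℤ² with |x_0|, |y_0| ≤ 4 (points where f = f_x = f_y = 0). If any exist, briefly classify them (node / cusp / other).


Singular points: {(3, -1)}; classification: node.

Compute partial derivatives:
  f_x = -6*x**2 - 4*x*y + 30*x - y**2 + 10*y - 37.
  f_y = -2*x**2 - 2*x*y + 10*x - 6*y**2 - 4*y - 16.
Scan x_0 ∈ {−4, ..., 4}. For each x_0, f_y(x_0, y) is a polynomial in y; find its integer roots y ∈ {−4, ..., 4}, then test f_x and f at those candidates.
  x = -4: f_y(-4, y) = -6*y**2 + 4*y - 88; no integer root y with |y| ≤ 4.
  x = -3: f_y(-3, y) = -6*y**2 + 2*y - 64; no integer root y with |y| ≤ 4.
  x = -2: f_y(-2, y) = -6*y**2 - 44; no integer root y with |y| ≤ 4.
  x = -1: f_y(-1, y) = -6*y**2 - 2*y - 28; no integer root y with |y| ≤ 4.
  x = 0: f_y(0, y) = -6*y**2 - 4*y - 16; no integer root y with |y| ≤ 4.
  x = 1: f_y(1, y) = -6*y**2 - 6*y - 8; no integer root y with |y| ≤ 4.
  x = 2: f_y(2, y) = -6*y**2 - 8*y - 4; no integer root y with |y| ≤ 4.
  x = 3: f_y(3, y) = -6*y**2 - 10*y - 4; vanishes at y ∈ {-1}. (3, -1): f_x = 0, f = 0 — SINGULAR.
  x = 4: f_y(4, y) = -6*y**2 - 12*y - 8; no integer root y with |y| ≤ 4.
Only singular point on the grid: (3, -1).
Classify: substitute x = 3 + u, y = -1 + v and expand: f = -2*u**3 - 2*u**2*v - u**2 - u*v**2 - 2*v**3 + v**2.
No constant or linear terms (consistent with a singular point). Quadratic part: -u**2 + v**2. Cubic part: -2*u**3 - 2*u**2*v - u*v**2 - 2*v**3.
The quadratic part v**2 - u**2 = (v − u)(v + u) splits into two distinct linear factors, so there are two distinct tangent lines y − -1 = ±(x − 3) — this is a node (ordinary double point).
Classification: node.


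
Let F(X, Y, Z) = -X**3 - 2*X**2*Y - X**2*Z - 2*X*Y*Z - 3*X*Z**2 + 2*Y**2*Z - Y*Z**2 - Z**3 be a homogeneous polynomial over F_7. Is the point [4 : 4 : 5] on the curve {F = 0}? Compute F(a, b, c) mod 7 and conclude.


F(4,4,5) ≡ 1 (mod 7); P is NOT on the curve.

Evaluate F(4, 4, 5) term-by-term (mod 7).
  -X**3 ↦ -1·64·1·1 = -64
  -2*X**2*Y ↦ -2·16·4·1 = -128
  -X**2*Z ↦ -1·16·1·5 = -80
  -2*X*Y*Z ↦ -2·4·4·5 = -160
  -3*X*Z**2 ↦ -3·4·1·25 = -300
  2*Y**2*Z ↦ 2·1·16·5 = 160
  -Y*Z**2 ↦ -1·1·4·25 = -100
  -Z**3 ↦ -1·1·1·125 = -125
Sum: F(4, 4, 5) = (-64) + (-128) + (-80) + (-160) + (-300) + (160) + (-100) + (-125) = -797.
Reducing mod 7: -797 ≡ 1 (mod 7).
Since F(a, b, c) ≡ 1 ≠ 0 (mod 7), P does NOT lie on the curve.


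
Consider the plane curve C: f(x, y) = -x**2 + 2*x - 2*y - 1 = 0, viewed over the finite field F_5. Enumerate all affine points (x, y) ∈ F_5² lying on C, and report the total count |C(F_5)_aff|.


Affine F_5-points: {(0, 2), (1, 0), (2, 2), (3, 3), (4, 3)}; count = 5.

For each of the 25 pairs (x, y) ∈ F_5², evaluate f(x, y) mod 5. Record the zeros.
  x = 0: [0↦4, 1↦2, 2↦0, 3↦3, 4↦1]  zeros at y ∈ {2}
  x = 1: [0↦0, 1↦3, 2↦1, 3↦4, 4↦2]  zeros at y ∈ {0}
  x = 2: [0↦4, 1↦2, 2↦0, 3↦3, 4↦1]  zeros at y ∈ {2}
  x = 3: [0↦1, 1↦4, 2↦2, 3↦0, 4↦3]  zeros at y ∈ {3}
  x = 4: [0↦1, 1↦4, 2↦2, 3↦0, 4↦3]  zeros at y ∈ {3}
Collecting zeros: affine points = {(0, 2), (1, 0), (2, 2), (3, 3), (4, 3)}.
Total count |C(F_5)_aff| = 5.


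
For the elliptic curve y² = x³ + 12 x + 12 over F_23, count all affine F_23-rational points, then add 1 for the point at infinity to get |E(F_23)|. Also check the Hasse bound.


Affine points = {(0, 9), (0, 14), (1, 5), (1, 18), (3, 11), (3, 12), (4, 3), (4, 20), (5, 6), (5, 17), (6, 1), (6, 22), (7, 5), (7, 18), (11, 7), (11, 16), (14, 7), (14, 16), (15, 5), (15, 18), (17, 0), (20, 8), (20, 15), (21, 7), (21, 16)}; affine count = 25; |E(F_23)| = 26.

Discriminant check: Δ ∝ 4a³ + 27b² = 4·12³ + 27·12² = 4·1728 + 27·144 ≡ 13 (mod 23). Nonzero ⇒ E is nonsingular.
For each x ∈ F_23, compute rhs = x³ + 12·x + 12 mod 23, then count y ∈ F_23 with y² ≡ rhs.
  x = 0: rhs = 12, matching y values: 9, 14 (2 points).
  x = 1: rhs = 2, matching y values: 5, 18 (2 points).
  x = 2: rhs = 21, matching y values: none (0 points).
  x = 3: rhs = 6, matching y values: 11, 12 (2 points).
  x = 4: rhs = 9, matching y values: 3, 20 (2 points).
  x = 5: rhs = 13, matching y values: 6, 17 (2 points).
  x = 6: rhs = 1, matching y values: 1, 22 (2 points).
  x = 7: rhs = 2, matching y values: 5, 18 (2 points).
  x = 8: rhs = 22, matching y values: none (0 points).
  x = 9: rhs = 21, matching y values: none (0 points).
  x = 10: rhs = 5, matching y values: none (0 points).
  x = 11: rhs = 3, matching y values: 7, 16 (2 points).
  x = 12: rhs = 21, matching y values: none (0 points).
  x = 13: rhs = 19, matching y values: none (0 points).
  x = 14: rhs = 3, matching y values: 7, 16 (2 points).
  x = 15: rhs = 2, matching y values: 5, 18 (2 points).
  x = 16: rhs = 22, matching y values: none (0 points).
  x = 17: rhs = 0, matching y values: 0 (1 points).
  x = 18: rhs = 11, matching y values: none (0 points).
  x = 19: rhs = 15, matching y values: none (0 points).
  x = 20: rhs = 18, matching y values: 8, 15 (2 points).
  x = 21: rhs = 3, matching y values: 7, 16 (2 points).
  x = 22: rhs = 22, matching y values: none (0 points).
Total affine count: 25.
Full point count |E(F_23)| = 25 + 1 = 26.
Hasse bound: |26 − (23+1)| = |2| = 2 ≤ 2√23 ≈ 9.5917 ✓.


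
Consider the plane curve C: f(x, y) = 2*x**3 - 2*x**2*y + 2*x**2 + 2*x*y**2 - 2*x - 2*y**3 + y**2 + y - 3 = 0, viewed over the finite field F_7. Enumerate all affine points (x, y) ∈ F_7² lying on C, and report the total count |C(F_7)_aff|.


Affine F_7-points: {(1, 2), (2, 2), (3, 0), (3, 3), (3, 4), (5, 0), (5, 2)}; count = 7.

For each of the 49 pairs (x, y) ∈ F_7², evaluate f(x, y) mod 7. Record the zeros.
  x = 0: [0↦4, 1↦4, 2↦1, 3↦4, 4↦1, 5↦1, 6↦6]  zeros at y ∈ ∅
  x = 1: [0↦6, 1↦6, 2↦0, 3↦4, 4↦6, 5↦1, 6↦5]  zeros at y ∈ {2}
  x = 2: [0↦3, 1↦6, 2↦0, 3↦1, 4↦4, 5↦4, 6↦3]  zeros at y ∈ {2}
  x = 3: [0↦0, 1↦2, 2↦6, 3↦0, 4↦0, 5↦1, 6↦5]  zeros at y ∈ {0, 3, 4}
  x = 4: [0↦2, 1↦6, 2↦2, 3↦6, 4↦6, 5↦4, 6↦2]  zeros at y ∈ ∅
  x = 5: [0↦0, 1↦2, 2↦0, 3↦3, 4↦6, 5↦4, 6↦6]  zeros at y ∈ {0, 2}
  x = 6: [0↦6, 1↦2, 2↦5, 3↦3, 4↦5, 5↦6, 6↦1]  zeros at y ∈ ∅
Collecting zeros: affine points = {(1, 2), (2, 2), (3, 0), (3, 3), (3, 4), (5, 0), (5, 2)}.
Total count |C(F_7)_aff| = 7.


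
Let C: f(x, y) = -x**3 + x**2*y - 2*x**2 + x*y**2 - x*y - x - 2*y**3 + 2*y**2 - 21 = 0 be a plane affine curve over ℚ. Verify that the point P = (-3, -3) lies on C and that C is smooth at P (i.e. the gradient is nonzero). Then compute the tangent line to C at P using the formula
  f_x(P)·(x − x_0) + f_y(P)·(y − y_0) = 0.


Tangent line at P: 14*x - 36*y - 66 = 0.

Step 1: f(-3, -3) = 0, so P lies on C.
Step 2: partial derivatives
  f_x(x, y) = -3*x**2 + 2*x*y - 4*x + y**2 - y - 1, f_y(x, y) = x**2 + 2*x*y - x - 6*y**2 + 4*y.
  f_x(P) = 14, f_y(P) = -36 (gradient nonzero, so P is smooth).
Step 3: tangent line at P: 14·(x − -3) + -36·(y − -3) = 0.
Expanding: 14*x - 36*y - 66 = 0.


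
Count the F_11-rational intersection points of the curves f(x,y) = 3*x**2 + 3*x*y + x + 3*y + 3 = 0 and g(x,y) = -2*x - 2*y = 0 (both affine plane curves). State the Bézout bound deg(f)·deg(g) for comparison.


Common zeros: {(7, 4)}; count = 1; Bézout bound = 2.

deg(f) = 2, deg(g) = 1, so Bézout bound = 2.
Scan x ∈ F_11. For each x, list the y ∈ F_11 with f(x, y) ≡ 0 and those with g(x, y) ≡ 0 (mod 11); the common zeros in that column are the intersection.
  x = 0: f ≡ 0 at y ∈ {10}; g ≡ 0 at y ∈ {0}; common: ∅.
  x = 1: f ≡ 0 at y ∈ {8}; g ≡ 0 at y ∈ {10}; common: ∅.
  x = 2: f ≡ 0 at y ∈ {3}; g ≡ 0 at y ∈ {9}; common: ∅.
  x = 3: f ≡ 0 at y ∈ {0}; g ≡ 0 at y ∈ {8}; common: ∅.
  x = 4: f ≡ 0 at y ∈ {0}; g ≡ 0 at y ∈ {7}; common: ∅.
  x = 5: f ≡ 0 at y ∈ {7}; g ≡ 0 at y ∈ {6}; common: ∅.
  x = 6: f ≡ 0 at y ∈ {7}; g ≡ 0 at y ∈ {5}; common: ∅.
  x = 7: f ≡ 0 at y ∈ {4}; g ≡ 0 at y ∈ {4}; common: {4}.
  x = 8: f ≡ 0 at y ∈ {10}; g ≡ 0 at y ∈ {3}; common: ∅.
  x = 9: f ≡ 0 at y ∈ {8}; g ≡ 0 at y ∈ {2}; common: ∅.
  x = 10: f ≡ 0 at y ∈ ∅; g ≡ 0 at y ∈ {1}; common: ∅.
Collecting: common zeros = {(7, 4)}, so the count is 1.
Comparison with the Bézout bound: 1 ≤ 2 = deg(f)·deg(g), as expected for curves with no common component (the affine F_11-count falls short of the bound because intersections may lie at infinity, over extension fields, or carry multiplicity).


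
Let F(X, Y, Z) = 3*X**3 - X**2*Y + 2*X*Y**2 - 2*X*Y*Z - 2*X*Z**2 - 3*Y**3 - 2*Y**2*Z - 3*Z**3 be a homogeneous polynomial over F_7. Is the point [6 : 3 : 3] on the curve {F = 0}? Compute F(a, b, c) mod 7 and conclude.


F(6,3,3) ≡ 6 (mod 7); P is NOT on the curve.

Evaluate F(6, 3, 3) term-by-term (mod 7).
  3*X**3 ↦ 3·216·1·1 = 648
  -X**2*Y ↦ -1·36·3·1 = -108
  2*X*Y**2 ↦ 2·6·9·1 = 108
  -2*X*Y*Z ↦ -2·6·3·3 = -108
  -2*X*Z**2 ↦ -2·6·1·9 = -108
  -3*Y**3 ↦ -3·1·27·1 = -81
  -2*Y**2*Z ↦ -2·1·9·3 = -54
  -3*Z**3 ↦ -3·1·1·27 = -81
Sum: F(6, 3, 3) = (648) + (-108) + (108) + (-108) + (-108) + (-81) + (-54) + (-81) = 216.
Reducing mod 7: 216 ≡ 6 (mod 7).
Since F(a, b, c) ≡ 6 ≠ 0 (mod 7), P does NOT lie on the curve.


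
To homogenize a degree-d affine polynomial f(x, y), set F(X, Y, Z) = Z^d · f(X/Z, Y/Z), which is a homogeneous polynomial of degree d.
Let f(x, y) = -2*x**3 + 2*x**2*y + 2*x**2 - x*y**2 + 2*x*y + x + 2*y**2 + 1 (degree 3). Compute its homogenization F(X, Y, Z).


F(X, Y, Z) = -2*X**3 + 2*X**2*Y + 2*X**2*Z - X*Y**2 + 2*X*Y*Z + X*Z**2 + 2*Y**2*Z + Z**3

deg(f) = 3.
Substitute x = X/Z, y = Y/Z into f, then multiply by Z^3.
  monomial -2·x^3·y^0 ↦ -2·X^3·Y^0·Z^0.
  monomial 2·x^2·y^1 ↦ 2·X^2·Y^1·Z^0.
  monomial 2·x^2·y^0 ↦ 2·X^2·Y^0·Z^1.
  monomial -1·x^1·y^2 ↦ -1·X^1·Y^2·Z^0.
  monomial 2·x^1·y^1 ↦ 2·X^1·Y^1·Z^1.
  monomial 1·x^1·y^0 ↦ 1·X^1·Y^0·Z^2.
  monomial 2·x^0·y^2 ↦ 2·X^0·Y^2·Z^1.
  monomial 1·x^0·y^0 ↦ 1·X^0·Y^0·Z^3.
Collecting: F(X, Y, Z) = -2*X**3 + 2*X**2*Y + 2*X**2*Z - X*Y**2 + 2*X*Y*Z + X*Z**2 + 2*Y**2*Z + Z**3.


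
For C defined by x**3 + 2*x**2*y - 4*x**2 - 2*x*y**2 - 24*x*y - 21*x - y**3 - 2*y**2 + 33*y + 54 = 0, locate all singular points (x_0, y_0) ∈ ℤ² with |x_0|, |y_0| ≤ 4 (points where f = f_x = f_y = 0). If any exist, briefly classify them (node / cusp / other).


Singular points: {(3, -3)}; classification: node.

Compute partial derivatives:
  f_x = 3*x**2 + 4*x*y - 8*x - 2*y**2 - 24*y - 21.
  f_y = 2*x**2 - 4*x*y - 24*x - 3*y**2 - 4*y + 33.
Scan x_0 ∈ {−4, ..., 4}. For each x_0, f_y(x_0, y) is a polynomial in y; find its integer roots y ∈ {−4, ..., 4}, then test f_x and f at those candidates.
  x = -4: f_y(-4, y) = -3*y**2 + 12*y + 161; no integer root y with |y| ≤ 4.
  x = -3: f_y(-3, y) = -3*y**2 + 8*y + 123; no integer root y with |y| ≤ 4.
  x = -2: f_y(-2, y) = -3*y**2 + 4*y + 89; no integer root y with |y| ≤ 4.
  x = -1: f_y(-1, y) = 59 - 3*y**2; no integer root y with |y| ≤ 4.
  x = 0: f_y(0, y) = -3*y**2 - 4*y + 33; no integer root y with |y| ≤ 4.
  x = 1: f_y(1, y) = -3*y**2 - 8*y + 11; vanishes at y ∈ {1}. (1, 1): f_x = -48 ≠ 0.
  x = 2: f_y(2, y) = -3*y**2 - 12*y - 7; no integer root y with |y| ≤ 4.
  x = 3: f_y(3, y) = -3*y**2 - 16*y - 21; vanishes at y ∈ {-3}. (3, -3): f_x = 0, f = 0 — SINGULAR.
  x = 4: f_y(4, y) = -3*y**2 - 20*y - 31; no integer root y with |y| ≤ 4.
Only singular point on the grid: (3, -3).
Classify: substitute x = 3 + u, y = -3 + v and expand: f = u**3 + 2*u**2*v - u**2 - 2*u*v**2 - v**3 + v**2.
No constant or linear terms (consistent with a singular point). Quadratic part: -u**2 + v**2. Cubic part: u**3 + 2*u**2*v - 2*u*v**2 - v**3.
The quadratic part v**2 - u**2 = (v − u)(v + u) splits into two distinct linear factors, so there are two distinct tangent lines y − -3 = ±(x − 3) — this is a node (ordinary double point).
Classification: node.


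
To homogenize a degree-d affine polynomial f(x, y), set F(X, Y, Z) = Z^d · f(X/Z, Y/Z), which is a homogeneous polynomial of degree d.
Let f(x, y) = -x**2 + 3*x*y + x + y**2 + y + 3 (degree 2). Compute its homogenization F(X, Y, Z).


F(X, Y, Z) = -X**2 + 3*X*Y + X*Z + Y**2 + Y*Z + 3*Z**2

deg(f) = 2.
Substitute x = X/Z, y = Y/Z into f, then multiply by Z^2.
  monomial -1·x^2·y^0 ↦ -1·X^2·Y^0·Z^0.
  monomial 3·x^1·y^1 ↦ 3·X^1·Y^1·Z^0.
  monomial 1·x^1·y^0 ↦ 1·X^1·Y^0·Z^1.
  monomial 1·x^0·y^2 ↦ 1·X^0·Y^2·Z^0.
  monomial 1·x^0·y^1 ↦ 1·X^0·Y^1·Z^1.
  monomial 3·x^0·y^0 ↦ 3·X^0·Y^0·Z^2.
Collecting: F(X, Y, Z) = -X**2 + 3*X*Y + X*Z + Y**2 + Y*Z + 3*Z**2.


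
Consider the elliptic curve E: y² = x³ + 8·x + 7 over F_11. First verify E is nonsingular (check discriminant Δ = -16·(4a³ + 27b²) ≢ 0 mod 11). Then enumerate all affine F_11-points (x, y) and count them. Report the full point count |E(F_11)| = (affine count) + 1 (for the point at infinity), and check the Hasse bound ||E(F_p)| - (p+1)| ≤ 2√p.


Affine points = {(1, 4), (1, 7), (2, 3), (2, 8), (3, 5), (3, 6), (4, 2), (4, 9), (8, 0), (9, 4), (9, 7), (10, 3), (10, 8)}; affine count = 13; |E(F_11)| = 14.

Discriminant check: Δ ∝ 4a³ + 27b² = 4·8³ + 27·7² = 4·512 + 27·49 ≡ 5 (mod 11). Nonzero ⇒ E is nonsingular.
For each x ∈ F_11, compute rhs = x³ + 8·x + 7 mod 11, then count y ∈ F_11 with y² ≡ rhs.
  x = 0: rhs = 7, matching y values: none (0 points).
  x = 1: rhs = 5, matching y values: 4, 7 (2 points).
  x = 2: rhs = 9, matching y values: 3, 8 (2 points).
  x = 3: rhs = 3, matching y values: 5, 6 (2 points).
  x = 4: rhs = 4, matching y values: 2, 9 (2 points).
  x = 5: rhs = 7, matching y values: none (0 points).
  x = 6: rhs = 7, matching y values: none (0 points).
  x = 7: rhs = 10, matching y values: none (0 points).
  x = 8: rhs = 0, matching y values: 0 (1 points).
  x = 9: rhs = 5, matching y values: 4, 7 (2 points).
  x = 10: rhs = 9, matching y values: 3, 8 (2 points).
Total affine count: 13.
Full point count |E(F_11)| = 13 + 1 = 14.
Hasse bound: |14 − (11+1)| = |2| = 2 ≤ 2√11 ≈ 6.6332 ✓.


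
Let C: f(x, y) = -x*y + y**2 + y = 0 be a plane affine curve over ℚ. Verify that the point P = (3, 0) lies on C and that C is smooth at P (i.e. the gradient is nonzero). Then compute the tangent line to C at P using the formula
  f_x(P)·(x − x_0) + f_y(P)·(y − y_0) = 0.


Tangent line at P: -2*y = 0.

Step 1: f(3, 0) = 0, so P lies on C.
Step 2: partial derivatives
  f_x(x, y) = -y, f_y(x, y) = -x + 2*y + 1.
  f_x(P) = 0, f_y(P) = -2 (gradient nonzero, so P is smooth).
Step 3: tangent line at P: 0·(x − 3) + -2·(y − 0) = 0.
Expanding: -2*y = 0.


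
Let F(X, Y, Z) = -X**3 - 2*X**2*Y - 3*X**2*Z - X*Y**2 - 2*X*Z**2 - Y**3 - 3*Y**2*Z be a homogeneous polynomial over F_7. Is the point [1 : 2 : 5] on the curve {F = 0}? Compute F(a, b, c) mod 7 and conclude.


F(1,2,5) ≡ 5 (mod 7); P is NOT on the curve.

Evaluate F(1, 2, 5) term-by-term (mod 7).
  -X**3 ↦ -1·1·1·1 = -1
  -2*X**2*Y ↦ -2·1·2·1 = -4
  -3*X**2*Z ↦ -3·1·1·5 = -15
  -X*Y**2 ↦ -1·1·4·1 = -4
  -2*X*Z**2 ↦ -2·1·1·25 = -50
  -Y**3 ↦ -1·1·8·1 = -8
  -3*Y**2*Z ↦ -3·1·4·5 = -60
Sum: F(1, 2, 5) = (-1) + (-4) + (-15) + (-4) + (-50) + (-8) + (-60) = -142.
Reducing mod 7: -142 ≡ 5 (mod 7).
Since F(a, b, c) ≡ 5 ≠ 0 (mod 7), P does NOT lie on the curve.


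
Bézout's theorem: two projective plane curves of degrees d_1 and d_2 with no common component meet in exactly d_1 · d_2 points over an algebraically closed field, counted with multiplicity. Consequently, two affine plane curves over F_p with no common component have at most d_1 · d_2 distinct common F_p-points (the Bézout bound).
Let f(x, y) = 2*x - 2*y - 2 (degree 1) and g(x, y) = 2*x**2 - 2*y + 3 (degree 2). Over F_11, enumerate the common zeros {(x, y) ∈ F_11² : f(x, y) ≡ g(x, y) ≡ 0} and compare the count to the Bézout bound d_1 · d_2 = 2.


Common zeros: ∅; count = 0; Bézout bound = 2.

deg(f) = 1, deg(g) = 2, so Bézout bound = 2.
Scan x ∈ F_11. For each x, list the y ∈ F_11 with f(x, y) ≡ 0 and those with g(x, y) ≡ 0 (mod 11); the common zeros in that column are the intersection.
  x = 0: f ≡ 0 at y ∈ {10}; g ≡ 0 at y ∈ {7}; common: ∅.
  x = 1: f ≡ 0 at y ∈ {0}; g ≡ 0 at y ∈ {8}; common: ∅.
  x = 2: f ≡ 0 at y ∈ {1}; g ≡ 0 at y ∈ {0}; common: ∅.
  x = 3: f ≡ 0 at y ∈ {2}; g ≡ 0 at y ∈ {5}; common: ∅.
  x = 4: f ≡ 0 at y ∈ {3}; g ≡ 0 at y ∈ {1}; common: ∅.
  x = 5: f ≡ 0 at y ∈ {4}; g ≡ 0 at y ∈ {10}; common: ∅.
  x = 6: f ≡ 0 at y ∈ {5}; g ≡ 0 at y ∈ {10}; common: ∅.
  x = 7: f ≡ 0 at y ∈ {6}; g ≡ 0 at y ∈ {1}; common: ∅.
  x = 8: f ≡ 0 at y ∈ {7}; g ≡ 0 at y ∈ {5}; common: ∅.
  x = 9: f ≡ 0 at y ∈ {8}; g ≡ 0 at y ∈ {0}; common: ∅.
  x = 10: f ≡ 0 at y ∈ {9}; g ≡ 0 at y ∈ {8}; common: ∅.
Collecting: common zeros = ∅, so the count is 0.
Comparison with the Bézout bound: 0 ≤ 2 = deg(f)·deg(g), as expected for curves with no common component (the affine F_11-count falls short of the bound because intersections may lie at infinity, over extension fields, or carry multiplicity).


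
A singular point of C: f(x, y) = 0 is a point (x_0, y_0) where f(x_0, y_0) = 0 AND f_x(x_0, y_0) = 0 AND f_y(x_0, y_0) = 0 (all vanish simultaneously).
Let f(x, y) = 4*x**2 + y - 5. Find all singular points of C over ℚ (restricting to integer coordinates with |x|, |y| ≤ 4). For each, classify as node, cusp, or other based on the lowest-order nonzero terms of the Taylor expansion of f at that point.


No singular points in the scanned grid; C is smooth there.

Compute partial derivatives:
  f_x = 8*x.
  f_y = 1.
f_y = 1 is a nonzero constant, so f_y never vanishes: no point (x, y) can satisfy f = f_x = f_y = 0. In particular no (x, y) ∈ {−4, ..., 4}² is singular; the curve is smooth.


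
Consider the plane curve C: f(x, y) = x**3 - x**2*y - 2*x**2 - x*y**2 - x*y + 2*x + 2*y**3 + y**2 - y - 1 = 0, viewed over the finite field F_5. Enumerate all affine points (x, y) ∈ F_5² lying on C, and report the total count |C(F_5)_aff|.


Affine F_5-points: {(1, 0), (1, 2), (1, 3), (4, 4)}; count = 4.

For each of the 25 pairs (x, y) ∈ F_5², evaluate f(x, y) mod 5. Record the zeros.
  x = 0: [0↦4, 1↦1, 2↦2, 3↦4, 4↦4]  zeros at y ∈ ∅
  x = 1: [0↦0, 1↦4, 2↦0, 3↦0, 4↦1]  zeros at y ∈ {0, 2, 3}
  x = 2: [0↦3, 1↦2, 2↦1, 3↦2, 4↦2]  zeros at y ∈ ∅
  x = 3: [0↦4, 1↦1, 2↦1, 3↦1, 4↦3]  zeros at y ∈ ∅
  x = 4: [0↦4, 1↦2, 2↦1, 3↦3, 4↦0]  zeros at y ∈ {4}
Collecting zeros: affine points = {(1, 0), (1, 2), (1, 3), (4, 4)}.
Total count |C(F_5)_aff| = 4.


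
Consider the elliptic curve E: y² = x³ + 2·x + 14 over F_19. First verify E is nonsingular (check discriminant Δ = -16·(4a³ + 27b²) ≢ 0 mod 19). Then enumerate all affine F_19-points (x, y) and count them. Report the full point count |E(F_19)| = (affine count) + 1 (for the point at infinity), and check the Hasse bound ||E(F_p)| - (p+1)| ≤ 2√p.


Affine points = {(1, 6), (1, 13), (2, 8), (2, 11), (3, 3), (3, 16), (5, 4), (5, 15), (9, 1), (9, 18), (16, 0), (18, 7), (18, 12)}; affine count = 13; |E(F_19)| = 14.

Discriminant check: Δ ∝ 4a³ + 27b² = 4·2³ + 27·14² = 4·8 + 27·196 ≡ 4 (mod 19). Nonzero ⇒ E is nonsingular.
For each x ∈ F_19, compute rhs = x³ + 2·x + 14 mod 19, then count y ∈ F_19 with y² ≡ rhs.
  x = 0: rhs = 14, matching y values: none (0 points).
  x = 1: rhs = 17, matching y values: 6, 13 (2 points).
  x = 2: rhs = 7, matching y values: 8, 11 (2 points).
  x = 3: rhs = 9, matching y values: 3, 16 (2 points).
  x = 4: rhs = 10, matching y values: none (0 points).
  x = 5: rhs = 16, matching y values: 4, 15 (2 points).
  x = 6: rhs = 14, matching y values: none (0 points).
  x = 7: rhs = 10, matching y values: none (0 points).
  x = 8: rhs = 10, matching y values: none (0 points).
  x = 9: rhs = 1, matching y values: 1, 18 (2 points).
  x = 10: rhs = 8, matching y values: none (0 points).
  x = 11: rhs = 18, matching y values: none (0 points).
  x = 12: rhs = 18, matching y values: none (0 points).
  x = 13: rhs = 14, matching y values: none (0 points).
  x = 14: rhs = 12, matching y values: none (0 points).
  x = 15: rhs = 18, matching y values: none (0 points).
  x = 16: rhs = 0, matching y values: 0 (1 points).
  x = 17: rhs = 2, matching y values: none (0 points).
  x = 18: rhs = 11, matching y values: 7, 12 (2 points).
Total affine count: 13.
Full point count |E(F_19)| = 13 + 1 = 14.
Hasse bound: |14 − (19+1)| = |-6| = 6 ≤ 2√19 ≈ 8.7178 ✓.


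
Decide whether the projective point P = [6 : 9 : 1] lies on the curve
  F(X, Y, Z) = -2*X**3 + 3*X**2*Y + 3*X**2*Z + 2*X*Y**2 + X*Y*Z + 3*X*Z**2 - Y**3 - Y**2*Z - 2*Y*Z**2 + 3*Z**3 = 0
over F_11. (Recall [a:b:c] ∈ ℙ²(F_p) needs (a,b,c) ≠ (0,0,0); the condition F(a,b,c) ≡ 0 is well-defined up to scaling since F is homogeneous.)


F(6,9,1) ≡ 9 (mod 11); P is NOT on the curve.

Evaluate F(6, 9, 1) term-by-term (mod 11).
  -2*X**3 ↦ -2·216·1·1 = -432
  3*X**2*Y ↦ 3·36·9·1 = 972
  3*X**2*Z ↦ 3·36·1·1 = 108
  2*X*Y**2 ↦ 2·6·81·1 = 972
  X*Y*Z ↦ 1·6·9·1 = 54
  3*X*Z**2 ↦ 3·6·1·1 = 18
  -Y**3 ↦ -1·1·729·1 = -729
  -Y**2*Z ↦ -1·1·81·1 = -81
  -2*Y*Z**2 ↦ -2·1·9·1 = -18
  3*Z**3 ↦ 3·1·1·1 = 3
Sum: F(6, 9, 1) = (-432) + (972) + (108) + (972) + (54) + (18) + (-729) + (-81) + (-18) + (3) = 867.
Reducing mod 11: 867 ≡ 9 (mod 11).
Since F(a, b, c) ≡ 9 ≠ 0 (mod 11), P does NOT lie on the curve.


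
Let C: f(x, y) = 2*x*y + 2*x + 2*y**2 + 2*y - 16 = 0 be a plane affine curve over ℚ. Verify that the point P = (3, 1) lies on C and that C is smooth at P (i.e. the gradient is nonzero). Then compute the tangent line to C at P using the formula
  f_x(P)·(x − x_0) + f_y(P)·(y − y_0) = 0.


Tangent line at P: 4*x + 12*y - 24 = 0.

Step 1: f(3, 1) = 0, so P lies on C.
Step 2: partial derivatives
  f_x(x, y) = 2*y + 2, f_y(x, y) = 2*x + 4*y + 2.
  f_x(P) = 4, f_y(P) = 12 (gradient nonzero, so P is smooth).
Step 3: tangent line at P: 4·(x − 3) + 12·(y − 1) = 0.
Expanding: 4*x + 12*y - 24 = 0.


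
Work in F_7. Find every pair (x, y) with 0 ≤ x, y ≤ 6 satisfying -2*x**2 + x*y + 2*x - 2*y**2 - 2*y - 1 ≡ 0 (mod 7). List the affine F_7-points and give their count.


Affine F_7-points: {(1, 5), (2, 1), (2, 6), (3, 1), (3, 3), (4, 4), (6, 4), (6, 5)}; count = 8.

For each of the 49 pairs (x, y) ∈ F_7², evaluate f(x, y) mod 7. Record the zeros.
  x = 0: [0↦6, 1↦2, 2↦1, 3↦3, 4↦1, 5↦2, 6↦6]  zeros at y ∈ ∅
  x = 1: [0↦6, 1↦3, 2↦3, 3↦6, 4↦5, 5↦0, 6↦5]  zeros at y ∈ {5}
  x = 2: [0↦2, 1↦0, 2↦1, 3↦5, 4↦5, 5↦1, 6↦0]  zeros at y ∈ {1, 6}
  x = 3: [0↦1, 1↦0, 2↦2, 3↦0, 4↦1, 5↦5, 6↦5]  zeros at y ∈ {1, 3}
  x = 4: [0↦3, 1↦3, 2↦6, 3↦5, 4↦0, 5↦5, 6↦6]  zeros at y ∈ {4}
  x = 5: [0↦1, 1↦2, 2↦6, 3↦6, 4↦2, 5↦1, 6↦3]  zeros at y ∈ ∅
  x = 6: [0↦2, 1↦4, 2↦2, 3↦3, 4↦0, 5↦0, 6↦3]  zeros at y ∈ {4, 5}
Collecting zeros: affine points = {(1, 5), (2, 1), (2, 6), (3, 1), (3, 3), (4, 4), (6, 4), (6, 5)}.
Total count |C(F_7)_aff| = 8.


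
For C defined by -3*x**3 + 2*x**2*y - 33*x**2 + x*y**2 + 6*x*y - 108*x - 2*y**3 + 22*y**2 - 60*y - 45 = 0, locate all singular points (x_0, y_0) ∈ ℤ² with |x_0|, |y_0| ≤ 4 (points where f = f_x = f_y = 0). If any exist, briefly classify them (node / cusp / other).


Singular points: {(-3, 3)}; classification: cusp.

Compute partial derivatives:
  f_x = -9*x**2 + 4*x*y - 66*x + y**2 + 6*y - 108.
  f_y = 2*x**2 + 2*x*y + 6*x - 6*y**2 + 44*y - 60.
Scan x_0 ∈ {−4, ..., 4}. For each x_0, f_y(x_0, y) is a polynomial in y; find its integer roots y ∈ {−4, ..., 4}, then test f_x and f at those candidates.
  x = -4: f_y(-4, y) = -6*y**2 + 36*y - 52; no integer root y with |y| ≤ 4.
  x = -3: f_y(-3, y) = -6*y**2 + 38*y - 60; vanishes at y ∈ {3}. (-3, 3): f_x = 0, f = 0 — SINGULAR.
  x = -2: f_y(-2, y) = -6*y**2 + 40*y - 64; vanishes at y ∈ {4}. (-2, 4): f_x = -4 ≠ 0.
  x = -1: f_y(-1, y) = -6*y**2 + 42*y - 64; no integer root y with |y| ≤ 4.
  x = 0: f_y(0, y) = -6*y**2 + 44*y - 60; no integer root y with |y| ≤ 4.
  x = 1: f_y(1, y) = -6*y**2 + 46*y - 52; no integer root y with |y| ≤ 4.
  x = 2: f_y(2, y) = -6*y**2 + 48*y - 40; no integer root y with |y| ≤ 4.
  x = 3: f_y(3, y) = -6*y**2 + 50*y - 24; no integer root y with |y| ≤ 4.
  x = 4: f_y(4, y) = -6*y**2 + 52*y - 4; no integer root y with |y| ≤ 4.
Only singular point on the grid: (-3, 3).
Classify: substitute x = -3 + u, y = 3 + v and expand: f = -3*u**3 + 2*u**2*v + u*v**2 - 2*v**3 + v**2.
No constant or linear terms (consistent with a singular point). Quadratic part: v**2. Cubic part: -3*u**3 + 2*u**2*v + u*v**2 - 2*v**3.
The quadratic part v**2 is a perfect square, so there is a single (double) tangent line v = 0, i.e. y = 3. Restricting the cubic part to that line (v = 0) leaves -3*u**3 ≠ 0, so f is not divisible by v and the branch is v² ≈ 3*u**3 to lowest order — this is a cusp.
Classification: cusp.


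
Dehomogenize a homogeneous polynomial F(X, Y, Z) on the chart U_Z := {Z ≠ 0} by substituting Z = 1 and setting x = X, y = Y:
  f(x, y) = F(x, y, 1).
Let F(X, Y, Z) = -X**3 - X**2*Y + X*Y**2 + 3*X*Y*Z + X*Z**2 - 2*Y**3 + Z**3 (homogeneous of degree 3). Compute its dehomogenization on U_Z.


f(x, y) = -x**3 - x**2*y + x*y**2 + 3*x*y + x - 2*y**3 + 1

On U_Z we set Z = 1. Each monomial c·X^i·Y^j·Z^k in F becomes c·x^i·y^j·1^k = c·x^i·y^j.
Substituting Z = 1: F(X, Y, 1) = -x**3 - x**2*y + x*y**2 + 3*x*y + x - 2*y**3 + 1.
Note: deg(f) ≤ deg(F) = 3; strict inequality happens when F is divisible by Z (lost terms).


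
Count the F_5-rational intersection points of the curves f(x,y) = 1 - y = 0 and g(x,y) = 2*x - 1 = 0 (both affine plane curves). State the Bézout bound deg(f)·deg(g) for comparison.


Common zeros: {(3, 1)}; count = 1; Bézout bound = 1.

deg(f) = 1, deg(g) = 1, so Bézout bound = 1.
Scan x ∈ F_5. For each x, list the y ∈ F_5 with f(x, y) ≡ 0 and those with g(x, y) ≡ 0 (mod 5); the common zeros in that column are the intersection.
  x = 0: f ≡ 0 at y ∈ {1}; g ≡ 0 at y ∈ ∅; common: ∅.
  x = 1: f ≡ 0 at y ∈ {1}; g ≡ 0 at y ∈ ∅; common: ∅.
  x = 2: f ≡ 0 at y ∈ {1}; g ≡ 0 at y ∈ ∅; common: ∅.
  x = 3: f ≡ 0 at y ∈ {1}; g ≡ 0 at y ∈ {0, 1, 2, 3, 4}; common: {1}.
  x = 4: f ≡ 0 at y ∈ {1}; g ≡ 0 at y ∈ ∅; common: ∅.
Collecting: common zeros = {(3, 1)}, so the count is 1.
Comparison with the Bézout bound: 1 ≤ 1 = deg(f)·deg(g), as expected for curves with no common component (the bound is attained).


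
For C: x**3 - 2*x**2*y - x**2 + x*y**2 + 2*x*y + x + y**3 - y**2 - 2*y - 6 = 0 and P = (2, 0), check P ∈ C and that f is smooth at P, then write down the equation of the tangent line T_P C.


Tangent line at P: 9*x - 6*y - 18 = 0.

Step 1: f(2, 0) = 0, so P lies on C.
Step 2: partial derivatives
  f_x(x, y) = 3*x**2 - 4*x*y - 2*x + y**2 + 2*y + 1, f_y(x, y) = -2*x**2 + 2*x*y + 2*x + 3*y**2 - 2*y - 2.
  f_x(P) = 9, f_y(P) = -6 (gradient nonzero, so P is smooth).
Step 3: tangent line at P: 9·(x − 2) + -6·(y − 0) = 0.
Expanding: 9*x - 6*y - 18 = 0.


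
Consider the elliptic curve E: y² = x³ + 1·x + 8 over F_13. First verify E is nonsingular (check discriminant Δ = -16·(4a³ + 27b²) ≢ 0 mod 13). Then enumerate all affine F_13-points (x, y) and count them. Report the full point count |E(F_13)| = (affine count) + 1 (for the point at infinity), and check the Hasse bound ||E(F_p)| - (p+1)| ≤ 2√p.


Affine points = {(1, 6), (1, 7), (3, 5), (3, 8), (6, 3), (6, 10), (10, 2), (10, 11)}; affine count = 8; |E(F_13)| = 9.

Discriminant check: Δ ∝ 4a³ + 27b² = 4·1³ + 27·8² = 4·1 + 27·64 ≡ 3 (mod 13). Nonzero ⇒ E is nonsingular.
For each x ∈ F_13, compute rhs = x³ + 1·x + 8 mod 13, then count y ∈ F_13 with y² ≡ rhs.
  x = 0: rhs = 8, matching y values: none (0 points).
  x = 1: rhs = 10, matching y values: 6, 7 (2 points).
  x = 2: rhs = 5, matching y values: none (0 points).
  x = 3: rhs = 12, matching y values: 5, 8 (2 points).
  x = 4: rhs = 11, matching y values: none (0 points).
  x = 5: rhs = 8, matching y values: none (0 points).
  x = 6: rhs = 9, matching y values: 3, 10 (2 points).
  x = 7: rhs = 7, matching y values: none (0 points).
  x = 8: rhs = 8, matching y values: none (0 points).
  x = 9: rhs = 5, matching y values: none (0 points).
  x = 10: rhs = 4, matching y values: 2, 11 (2 points).
  x = 11: rhs = 11, matching y values: none (0 points).
  x = 12: rhs = 6, matching y values: none (0 points).
Total affine count: 8.
Full point count |E(F_13)| = 8 + 1 = 9.
Hasse bound: |9 − (13+1)| = |-5| = 5 ≤ 2√13 ≈ 7.2111 ✓.


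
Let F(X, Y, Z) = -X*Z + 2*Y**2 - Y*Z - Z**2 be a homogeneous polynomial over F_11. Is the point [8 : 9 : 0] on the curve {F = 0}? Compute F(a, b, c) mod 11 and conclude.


F(8,9,0) ≡ 8 (mod 11); P is NOT on the curve.

Evaluate F(8, 9, 0) term-by-term (mod 11).
  -X*Z ↦ -1·8·1·0 = 0
  2*Y**2 ↦ 2·1·81·1 = 162
  -Y*Z ↦ -1·1·9·0 = 0
  -Z**2 ↦ -1·1·1·0 = 0
Sum: F(8, 9, 0) = (0) + (162) + (0) + (0) = 162.
Reducing mod 11: 162 ≡ 8 (mod 11).
Since F(a, b, c) ≡ 8 ≠ 0 (mod 11), P does NOT lie on the curve.


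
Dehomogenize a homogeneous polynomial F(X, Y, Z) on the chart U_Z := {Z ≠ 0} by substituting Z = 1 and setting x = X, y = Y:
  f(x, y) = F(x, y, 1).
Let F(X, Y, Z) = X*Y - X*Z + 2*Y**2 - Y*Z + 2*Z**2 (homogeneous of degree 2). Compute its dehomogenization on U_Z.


f(x, y) = x*y - x + 2*y**2 - y + 2

On U_Z we set Z = 1. Each monomial c·X^i·Y^j·Z^k in F becomes c·x^i·y^j·1^k = c·x^i·y^j.
Substituting Z = 1: F(X, Y, 1) = x*y - x + 2*y**2 - y + 2.
Note: deg(f) ≤ deg(F) = 2; strict inequality happens when F is divisible by Z (lost terms).


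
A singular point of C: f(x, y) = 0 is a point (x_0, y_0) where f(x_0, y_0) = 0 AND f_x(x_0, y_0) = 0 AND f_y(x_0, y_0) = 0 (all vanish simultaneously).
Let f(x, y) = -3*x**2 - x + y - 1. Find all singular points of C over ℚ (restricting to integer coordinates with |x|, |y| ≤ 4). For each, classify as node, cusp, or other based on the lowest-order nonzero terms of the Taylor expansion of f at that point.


No singular points in the scanned grid; C is smooth there.

Compute partial derivatives:
  f_x = -6*x - 1.
  f_y = 1.
f_y = 1 is a nonzero constant, so f_y never vanishes: no point (x, y) can satisfy f = f_x = f_y = 0. In particular no (x, y) ∈ {−4, ..., 4}² is singular; the curve is smooth.


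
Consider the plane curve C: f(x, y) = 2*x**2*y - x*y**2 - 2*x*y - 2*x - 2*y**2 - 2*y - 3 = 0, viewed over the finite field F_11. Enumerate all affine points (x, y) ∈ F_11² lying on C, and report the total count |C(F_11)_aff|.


Affine F_11-points: {(4, 0), (9, 1), (10, 1)}; count = 3.

For each of the 121 pairs (x, y) ∈ F_11², evaluate f(x, y) mod 11. Record the zeros.
  x = 0: [0↦8, 1↦4, 2↦7, 3↦6, 4↦1, 5↦3, 6↦1, 7↦6, 8↦7, 9↦4, 10↦8]  zeros at y ∈ ∅
  x = 1: [0↦6, 1↦1, 2↦1, 3↦6, 4↦5, 5↦9, 6↦7, 7↦10, 8↦7, 9↦9, 10↦5]  zeros at y ∈ ∅
  x = 2: [0↦4, 1↦2, 2↦3, 3↦7, 4↦3, 5↦2, 6↦4, 7↦9, 8↦6, 9↦6, 10↦9]  zeros at y ∈ ∅
  x = 3: [0↦2, 1↦7, 2↦2, 3↦9, 4↦6, 5↦4, 6↦3, 7↦3, 8↦4, 9↦6, 10↦9]  zeros at y ∈ ∅
  x = 4: [0↦0, 1↦5, 2↦9, 3↦1, 4↦3, 5↦4, 6↦4, 7↦3, 8↦1, 9↦9, 10↦5]  zeros at y ∈ {0}
  x = 5: [0↦9, 1↦7, 2↦2, 3↦5, 4↦5, 5↦2, 6↦7, 7↦9, 8↦8, 9↦4, 10↦8]  zeros at y ∈ ∅
  x = 6: [0↦7, 1↦2, 2↦3, 3↦10, 4↦1, 5↦9, 6↦1, 7↦10, 8↦3, 9↦2, 10↦7]  zeros at y ∈ ∅
  x = 7: [0↦5, 1↦1, 2↦1, 3↦5, 4↦2, 5↦3, 6↦8, 7↦6, 8↦8, 9↦3, 10↦2]  zeros at y ∈ ∅
  x = 8: [0↦3, 1↦4, 2↦7, 3↦1, 4↦8, 5↦6, 6↦6, 7↦8, 8↦1, 9↦7, 10↦4]  zeros at y ∈ ∅
  x = 9: [0↦1, 1↦0, 2↦10, 3↦9, 4↦8, 5↦7, 6↦6, 7↦5, 8↦4, 9↦3, 10↦2]  zeros at y ∈ {1}
  x = 10: [0↦10, 1↦0, 2↦10, 3↦7, 4↦2, 5↦6, 6↦8, 7↦8, 8↦6, 9↦2, 10↦7]  zeros at y ∈ {1}
Collecting zeros: affine points = {(4, 0), (9, 1), (10, 1)}.
Total count |C(F_11)_aff| = 3.


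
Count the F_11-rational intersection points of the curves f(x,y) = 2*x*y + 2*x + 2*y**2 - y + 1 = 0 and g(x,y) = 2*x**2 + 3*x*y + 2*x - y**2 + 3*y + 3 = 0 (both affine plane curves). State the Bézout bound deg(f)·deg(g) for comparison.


Common zeros: {(9, 3), (9, 5)}; count = 2; Bézout bound = 4.

deg(f) = 2, deg(g) = 2, so Bézout bound = 4.
Scan x ∈ F_11. For each x, list the y ∈ F_11 with f(x, y) ≡ 0 and those with g(x, y) ≡ 0 (mod 11); the common zeros in that column are the intersection.
  x = 0: f ≡ 0 at y ∈ {8, 9}; g ≡ 0 at y ∈ ∅; common: ∅.
  x = 1: f ≡ 0 at y ∈ ∅; g ≡ 0 at y ∈ {7, 10}; common: ∅.
  x = 2: f ≡ 0 at y ∈ ∅; g ≡ 0 at y ∈ {3, 6}; common: ∅.
  x = 3: f ≡ 0 at y ∈ ∅; g ≡ 0 at y ∈ ∅; common: ∅.
  x = 4: f ≡ 0 at y ∈ ∅; g ≡ 0 at y ∈ {7, 8}; common: ∅.
  x = 5: f ≡ 0 at y ∈ {0, 1}; g ≡ 0 at y ∈ {8, 10}; common: ∅.
  x = 6: f ≡ 0 at y ∈ ∅; g ≡ 0 at y ∈ ∅; common: ∅.
  x = 7: f ≡ 0 at y ∈ {4, 6}; g ≡ 0 at y ∈ ∅; common: ∅.
  x = 8: f ≡ 0 at y ∈ {2, 7}; g ≡ 0 at y ∈ ∅; common: ∅.
  x = 9: f ≡ 0 at y ∈ {3, 5}; g ≡ 0 at y ∈ {3, 5}; common: {3, 5}.
  x = 10: f ≡ 0 at y ∈ ∅; g ≡ 0 at y ∈ {5, 6}; common: ∅.
Collecting: common zeros = {(9, 3), (9, 5)}, so the count is 2.
Comparison with the Bézout bound: 2 ≤ 4 = deg(f)·deg(g), as expected for curves with no common component (the affine F_11-count falls short of the bound because intersections may lie at infinity, over extension fields, or carry multiplicity).


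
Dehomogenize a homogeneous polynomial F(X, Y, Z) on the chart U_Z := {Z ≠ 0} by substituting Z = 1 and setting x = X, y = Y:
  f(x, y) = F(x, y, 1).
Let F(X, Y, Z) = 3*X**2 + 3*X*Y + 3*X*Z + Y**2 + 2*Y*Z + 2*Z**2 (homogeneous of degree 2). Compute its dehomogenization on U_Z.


f(x, y) = 3*x**2 + 3*x*y + 3*x + y**2 + 2*y + 2

On U_Z we set Z = 1. Each monomial c·X^i·Y^j·Z^k in F becomes c·x^i·y^j·1^k = c·x^i·y^j.
Substituting Z = 1: F(X, Y, 1) = 3*x**2 + 3*x*y + 3*x + y**2 + 2*y + 2.
Note: deg(f) ≤ deg(F) = 2; strict inequality happens when F is divisible by Z (lost terms).


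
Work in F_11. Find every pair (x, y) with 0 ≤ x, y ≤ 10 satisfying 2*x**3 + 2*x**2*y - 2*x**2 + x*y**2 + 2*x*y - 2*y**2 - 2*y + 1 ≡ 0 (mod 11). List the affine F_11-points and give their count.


Affine F_11-points: {(0, 2), (0, 8), (2, 9), (7, 1), (7, 10), (8, 1), (10, 5), (10, 9)}; count = 8.

For each of the 121 pairs (x, y) ∈ F_11², evaluate f(x, y) mod 11. Record the zeros.
  x = 0: [0↦1, 1↦8, 2↦0, 3↦10, 4↦5, 5↦7, 6↦5, 7↦10, 8↦0, 9↦8, 10↦1]  zeros at y ∈ {2, 8}
  x = 1: [0↦1, 1↦2, 2↦1, 3↦9, 4↦4, 5↦8, 6↦10, 7↦10, 8↦8, 9↦4, 10↦9]  zeros at y ∈ ∅
  x = 2: [0↦9, 1↦8, 2↦7, 3↦6, 4↦5, 5↦4, 6↦3, 7↦2, 8↦1, 9↦0, 10↦10]  zeros at y ∈ {9}
  x = 3: [0↦4, 1↦5, 2↦8, 3↦2, 4↦9, 5↦7, 6↦7, 7↦9, 8↦2, 9↦8, 10↦5]  zeros at y ∈ ∅
  x = 4: [0↦9, 1↦5, 2↦5, 3↦9, 4↦6, 5↦7, 6↦1, 7↦10, 8↦1, 9↦7, 10↦6]  zeros at y ∈ ∅
  x = 5: [0↦3, 1↦9, 2↦10, 3↦6, 4↦8, 5↦5, 6↦8, 7↦6, 8↦10, 9↦9, 10↦3]  zeros at y ∈ ∅
  x = 6: [0↦9, 1↦7, 2↦2, 3↦5, 4↦5, 5↦2, 6↦7, 7↦9, 8↦8, 9↦4, 10↦8]  zeros at y ∈ ∅
  x = 7: [0↦6, 1↦0, 2↦4, 3↦7, 4↦9, 5↦10, 6↦10, 7↦9, 8↦7, 9↦4, 10↦0]  zeros at y ∈ {1, 10}
  x = 8: [0↦6, 1↦0, 2↦6, 3↦2, 4↦10, 5↦8, 6↦7, 7↦7, 8↦8, 9↦10, 10↦2]  zeros at y ∈ {1}
  x = 9: [0↦10, 1↦8, 2↦9, 3↦2, 4↦9, 5↦8, 6↦10, 7↦4, 8↦1, 9↦1, 10↦4]  zeros at y ∈ ∅
  x = 10: [0↦8, 1↦3, 2↦3, 3↦8, 4↦7, 5↦0, 6↦9, 7↦1, 8↦9, 9↦0, 10↦7]  zeros at y ∈ {5, 9}
Collecting zeros: affine points = {(0, 2), (0, 8), (2, 9), (7, 1), (7, 10), (8, 1), (10, 5), (10, 9)}.
Total count |C(F_11)_aff| = 8.


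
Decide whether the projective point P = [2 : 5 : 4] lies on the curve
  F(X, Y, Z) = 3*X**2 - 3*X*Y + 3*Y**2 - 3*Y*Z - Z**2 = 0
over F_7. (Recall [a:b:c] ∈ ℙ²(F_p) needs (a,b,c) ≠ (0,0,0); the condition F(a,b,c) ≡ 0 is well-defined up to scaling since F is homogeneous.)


F(2,5,4) ≡ 2 (mod 7); P is NOT on the curve.

Evaluate F(2, 5, 4) term-by-term (mod 7).
  3*X**2 ↦ 3·4·1·1 = 12
  -3*X*Y ↦ -3·2·5·1 = -30
  3*Y**2 ↦ 3·1·25·1 = 75
  -3*Y*Z ↦ -3·1·5·4 = -60
  -Z**2 ↦ -1·1·1·16 = -16
Sum: F(2, 5, 4) = (12) + (-30) + (75) + (-60) + (-16) = -19.
Reducing mod 7: -19 ≡ 2 (mod 7).
Since F(a, b, c) ≡ 2 ≠ 0 (mod 7), P does NOT lie on the curve.


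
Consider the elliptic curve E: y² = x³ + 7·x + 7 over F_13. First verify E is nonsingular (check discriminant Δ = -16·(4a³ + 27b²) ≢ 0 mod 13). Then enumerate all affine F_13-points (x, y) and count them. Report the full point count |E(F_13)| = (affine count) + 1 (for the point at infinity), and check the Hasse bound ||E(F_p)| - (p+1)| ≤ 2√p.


Affine points = {(2, 4), (2, 9), (3, 4), (3, 9), (7, 3), (7, 10), (8, 4), (8, 9), (12, 5), (12, 8)}; affine count = 10; |E(F_13)| = 11.

Discriminant check: Δ ∝ 4a³ + 27b² = 4·7³ + 27·7² = 4·343 + 27·49 ≡ 4 (mod 13). Nonzero ⇒ E is nonsingular.
For each x ∈ F_13, compute rhs = x³ + 7·x + 7 mod 13, then count y ∈ F_13 with y² ≡ rhs.
  x = 0: rhs = 7, matching y values: none (0 points).
  x = 1: rhs = 2, matching y values: none (0 points).
  x = 2: rhs = 3, matching y values: 4, 9 (2 points).
  x = 3: rhs = 3, matching y values: 4, 9 (2 points).
  x = 4: rhs = 8, matching y values: none (0 points).
  x = 5: rhs = 11, matching y values: none (0 points).
  x = 6: rhs = 5, matching y values: none (0 points).
  x = 7: rhs = 9, matching y values: 3, 10 (2 points).
  x = 8: rhs = 3, matching y values: 4, 9 (2 points).
  x = 9: rhs = 6, matching y values: none (0 points).
  x = 10: rhs = 11, matching y values: none (0 points).
  x = 11: rhs = 11, matching y values: none (0 points).
  x = 12: rhs = 12, matching y values: 5, 8 (2 points).
Total affine count: 10.
Full point count |E(F_13)| = 10 + 1 = 11.
Hasse bound: |11 − (13+1)| = |-3| = 3 ≤ 2√13 ≈ 7.2111 ✓.


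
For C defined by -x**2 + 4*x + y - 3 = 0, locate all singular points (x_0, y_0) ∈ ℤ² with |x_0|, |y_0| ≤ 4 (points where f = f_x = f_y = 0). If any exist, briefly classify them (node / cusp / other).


No singular points in the scanned grid; C is smooth there.

Compute partial derivatives:
  f_x = 4 - 2*x.
  f_y = 1.
f_y = 1 is a nonzero constant, so f_y never vanishes: no point (x, y) can satisfy f = f_x = f_y = 0. In particular no (x, y) ∈ {−4, ..., 4}² is singular; the curve is smooth.


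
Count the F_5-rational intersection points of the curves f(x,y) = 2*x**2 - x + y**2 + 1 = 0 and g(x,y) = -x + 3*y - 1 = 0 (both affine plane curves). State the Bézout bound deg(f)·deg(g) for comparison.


Common zeros: {(0, 2), (3, 3)}; count = 2; Bézout bound = 2.

deg(f) = 2, deg(g) = 1, so Bézout bound = 2.
Scan x ∈ F_5. For each x, list the y ∈ F_5 with f(x, y) ≡ 0 and those with g(x, y) ≡ 0 (mod 5); the common zeros in that column are the intersection.
  x = 0: f ≡ 0 at y ∈ {2, 3}; g ≡ 0 at y ∈ {2}; common: {2}.
  x = 1: f ≡ 0 at y ∈ ∅; g ≡ 0 at y ∈ {4}; common: ∅.
  x = 2: f ≡ 0 at y ∈ ∅; g ≡ 0 at y ∈ {1}; common: ∅.
  x = 3: f ≡ 0 at y ∈ {2, 3}; g ≡ 0 at y ∈ {3}; common: {3}.
  x = 4: f ≡ 0 at y ∈ {1, 4}; g ≡ 0 at y ∈ {0}; common: ∅.
Collecting: common zeros = {(0, 2), (3, 3)}, so the count is 2.
Comparison with the Bézout bound: 2 ≤ 2 = deg(f)·deg(g), as expected for curves with no common component (the bound is attained).
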